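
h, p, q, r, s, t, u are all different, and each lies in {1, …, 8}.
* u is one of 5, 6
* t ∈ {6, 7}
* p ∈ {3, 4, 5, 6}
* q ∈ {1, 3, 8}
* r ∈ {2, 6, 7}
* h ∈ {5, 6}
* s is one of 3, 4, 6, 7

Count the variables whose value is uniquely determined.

The 2 variables h and u are confined to {5, 6}, which locks those values in; drop them from p, r, s, t.
t's domain is down to {7}, so t = 7. Remove 7 from r, s.
r must be 2 (only option left).
p and s between them cover only {3, 4} — a naked pair. Remove those values from q.
Determined: r=2, t=7. The other variables each still have more than one consistent value. That makes 2.

2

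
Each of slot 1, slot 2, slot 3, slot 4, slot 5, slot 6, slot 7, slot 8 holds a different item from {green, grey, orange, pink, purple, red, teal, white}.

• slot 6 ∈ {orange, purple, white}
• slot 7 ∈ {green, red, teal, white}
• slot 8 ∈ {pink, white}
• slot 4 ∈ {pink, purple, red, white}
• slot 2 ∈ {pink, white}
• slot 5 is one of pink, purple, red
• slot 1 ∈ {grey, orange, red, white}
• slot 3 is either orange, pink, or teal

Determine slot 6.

The 8 variables draw from only 8 values {green, grey, orange, pink, purple, red, teal, white}, so each is used; only slot 7 can be green, hence slot 7 = green.
The 7 still-open variables draw from only 7 values {grey, orange, pink, purple, red, teal, white}, so each is used; only slot 1 can be grey, hence slot 1 = grey.
The 6 still-open variables together cover exactly {orange, pink, purple, red, teal, white} — 6 values for 6 variables — and teal appears only in slot 3's list, so slot 3 = teal.
The 5 still-open variables together cover exactly {orange, pink, purple, red, white} — 5 values for 5 variables — and orange appears only in slot 6's list, so slot 6 = orange.

orange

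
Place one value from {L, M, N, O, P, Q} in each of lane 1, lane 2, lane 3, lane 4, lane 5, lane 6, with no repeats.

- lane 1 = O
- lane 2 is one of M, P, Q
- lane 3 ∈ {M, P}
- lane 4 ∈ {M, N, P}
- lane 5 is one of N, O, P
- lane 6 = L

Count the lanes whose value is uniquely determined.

3

lane 1 must be O (only option left). Strike O from lane 5.
That leaves lane 6 = L.
The 4 still-open variables draw from only 4 values {M, N, P, Q}, so each is used; only lane 2 can be Q, hence lane 2 = Q.
Determined: lane 1=O, lane 2=Q, lane 6=L. The other lanes each still have more than one consistent value. That makes 3.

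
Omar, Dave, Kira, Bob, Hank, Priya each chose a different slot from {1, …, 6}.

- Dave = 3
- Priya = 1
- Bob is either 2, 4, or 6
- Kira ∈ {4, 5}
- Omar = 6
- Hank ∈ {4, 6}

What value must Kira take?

Omar must be 6 (only option left). Eliminate 6 elsewhere: Bob, Hank.
Dave must be 3 (only option left).
Hank has just one choice, so Hank = 4. Remove 4 from Kira, Bob.
So Kira = 5.

5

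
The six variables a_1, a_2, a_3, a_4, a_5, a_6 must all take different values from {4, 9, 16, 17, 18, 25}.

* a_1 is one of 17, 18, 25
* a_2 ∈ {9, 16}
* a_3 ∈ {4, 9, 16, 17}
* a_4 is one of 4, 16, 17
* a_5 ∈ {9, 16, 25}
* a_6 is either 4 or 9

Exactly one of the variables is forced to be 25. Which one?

The 6 variables draw from only 6 values {4, 9, 16, 17, 18, 25}, so each is used; only a_1 can be 18, hence a_1 = 18.
The 5 still-open variables together cover exactly {4, 9, 16, 17, 25} — 5 values for 5 variables — and 25 appears only in a_5's list, so a_5 = 25.

a_5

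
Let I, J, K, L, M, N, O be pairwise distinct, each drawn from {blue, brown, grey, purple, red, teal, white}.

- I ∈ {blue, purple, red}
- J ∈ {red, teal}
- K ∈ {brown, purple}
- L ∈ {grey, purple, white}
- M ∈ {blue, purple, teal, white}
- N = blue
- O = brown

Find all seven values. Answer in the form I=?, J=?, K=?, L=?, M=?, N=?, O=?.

I=red, J=teal, K=purple, L=grey, M=white, N=blue, O=brown

N's domain is down to {blue}, so N = blue. Eliminate blue elsewhere: I, M.
O must be brown (only option left). Strike brown from K.
K's domain is down to {purple}, so K = purple. Remove purple from I, L, M.
That leaves I = red. Eliminate red elsewhere: J.
J's domain is down to {teal}, so J = teal. Strike teal from M.
M has just one choice, so M = white. Remove white from L.
L's domain is down to {grey}, so L = grey.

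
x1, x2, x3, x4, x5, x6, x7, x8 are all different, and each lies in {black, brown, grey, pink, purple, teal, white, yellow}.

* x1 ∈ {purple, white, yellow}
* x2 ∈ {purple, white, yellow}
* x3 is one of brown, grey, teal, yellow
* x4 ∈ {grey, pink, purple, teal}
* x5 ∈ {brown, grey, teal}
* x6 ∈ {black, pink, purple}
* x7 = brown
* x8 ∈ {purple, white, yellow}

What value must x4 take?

pink

x7's domain is down to {brown}, so x7 = brown. Strike brown from x3, x5.
The 7 still-open variables draw from only 7 values {black, grey, pink, purple, teal, white, yellow}, so each is used; only x6 can be black, hence x6 = black.
The 6 still-open variables draw from only 6 values {grey, pink, purple, teal, white, yellow}, so each is used; only x4 can be pink, hence x4 = pink.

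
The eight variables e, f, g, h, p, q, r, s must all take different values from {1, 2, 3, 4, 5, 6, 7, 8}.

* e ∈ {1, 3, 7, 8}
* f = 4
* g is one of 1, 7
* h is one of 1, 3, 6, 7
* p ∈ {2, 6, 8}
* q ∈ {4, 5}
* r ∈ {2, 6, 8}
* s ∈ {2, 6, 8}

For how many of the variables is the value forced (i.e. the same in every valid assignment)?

f must be 4 (only option left). Eliminate 4 elsewhere: q.
q's domain is down to {5}, so q = 5.
The 3 variables p, r, s are confined to {2, 6, 8}, which locks those values in; drop them from e, h.
Determined: f=4, q=5. The other variables each still have more than one consistent value. That makes 2.

2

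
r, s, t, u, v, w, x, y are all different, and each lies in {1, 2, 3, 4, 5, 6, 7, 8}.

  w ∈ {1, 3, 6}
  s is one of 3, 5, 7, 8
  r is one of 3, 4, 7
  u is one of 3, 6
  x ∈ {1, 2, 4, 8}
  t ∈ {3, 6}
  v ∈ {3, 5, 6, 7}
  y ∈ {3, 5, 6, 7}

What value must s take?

8

The 8 variables draw from only 8 values {1, 2, 3, 4, 5, 6, 7, 8}, so each is used; only x can be 2, hence x = 2.
Among the 7 still-open variables, 1 fits only w (and all 7 values in {1, 3, 4, 5, 6, 7, 8} must be used), so w = 1.
Among the 6 still-open variables, 4 fits only r (and all 6 values in {3, 4, 5, 6, 7, 8} must be used), so r = 4.
Among the 5 still-open variables, 8 fits only s (and all 5 values in {3, 5, 6, 7, 8} must be used), so s = 8.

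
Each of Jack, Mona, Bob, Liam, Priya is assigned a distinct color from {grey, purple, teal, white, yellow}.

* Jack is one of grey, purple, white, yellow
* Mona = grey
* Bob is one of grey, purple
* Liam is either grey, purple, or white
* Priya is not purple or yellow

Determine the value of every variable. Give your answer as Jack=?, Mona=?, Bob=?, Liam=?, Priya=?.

Jack=yellow, Mona=grey, Bob=purple, Liam=white, Priya=teal

Mona must be grey (only option left). Strike grey from Jack, Bob, Liam, Priya.
Bob must be purple (only option left). Remove purple from Jack, Liam.
Liam's domain is down to {white}, so Liam = white. Remove white from Jack, Priya.
That leaves Priya = teal.
Jack has just one choice, so Jack = yellow.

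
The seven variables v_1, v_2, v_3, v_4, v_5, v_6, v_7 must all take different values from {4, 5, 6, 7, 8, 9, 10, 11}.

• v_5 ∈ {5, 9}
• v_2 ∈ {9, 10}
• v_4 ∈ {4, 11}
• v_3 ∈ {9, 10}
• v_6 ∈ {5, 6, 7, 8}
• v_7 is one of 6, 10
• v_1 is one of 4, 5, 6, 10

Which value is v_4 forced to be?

11

v_2 and v_3 share exactly the 2 values {9, 10}; by pigeonhole those values go to them, so strike 9, 10 from v_1, v_5, v_7.
v_5's domain is down to {5}, so v_5 = 5. Eliminate 5 elsewhere: v_1, v_6.
v_7 has just one choice, so v_7 = 6. Strike 6 from v_1, v_6.
v_1 has just one choice, so v_1 = 4. Eliminate 4 elsewhere: v_4.
So v_4 = 11.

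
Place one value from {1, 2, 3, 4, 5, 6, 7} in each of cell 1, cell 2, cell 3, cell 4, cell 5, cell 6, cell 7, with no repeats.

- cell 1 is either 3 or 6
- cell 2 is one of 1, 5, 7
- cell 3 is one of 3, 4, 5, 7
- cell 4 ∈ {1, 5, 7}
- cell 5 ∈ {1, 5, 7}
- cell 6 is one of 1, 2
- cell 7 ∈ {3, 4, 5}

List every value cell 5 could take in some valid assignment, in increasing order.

1, 5, 7

The 7 variables together cover exactly {1, 2, 3, 4, 5, 6, 7} — 7 values for 7 variables — and 2 appears only in cell 6's list, so cell 6 = 2.
The 6 still-open variables draw from only 6 values {1, 3, 4, 5, 6, 7}, so each is used; only cell 1 can be 6, hence cell 1 = 6.
The 3 variables cell 2, cell 4, cell 5 are confined to {1, 5, 7}, which locks those values in; drop them from cell 3, cell 7.
No further eliminations apply; cell 5 can still be any of 1, 5, 7.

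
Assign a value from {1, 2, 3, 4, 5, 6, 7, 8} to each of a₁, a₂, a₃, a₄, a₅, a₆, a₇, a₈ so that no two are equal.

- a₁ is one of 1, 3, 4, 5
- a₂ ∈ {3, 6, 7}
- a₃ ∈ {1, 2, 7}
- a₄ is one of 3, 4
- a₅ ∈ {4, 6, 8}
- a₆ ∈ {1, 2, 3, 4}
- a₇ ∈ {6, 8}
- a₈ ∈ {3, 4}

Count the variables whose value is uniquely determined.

The 8 variables draw from only 8 values {1, 2, 3, 4, 5, 6, 7, 8}, so each is used; only a₁ can be 5, hence a₁ = 5.
The 2 variables a₄ and a₈ are confined to {3, 4}, which locks those values in; drop them from a₂, a₅, a₆.
a₅ and a₇ between them cover only {6, 8} — a naked pair. Remove those values from a₂.
a₂'s domain is down to {7}, so a₂ = 7. So a₃ can't be 7.
Determined: a₁=5, a₂=7. The other variables each still have more than one consistent value. That makes 2.

2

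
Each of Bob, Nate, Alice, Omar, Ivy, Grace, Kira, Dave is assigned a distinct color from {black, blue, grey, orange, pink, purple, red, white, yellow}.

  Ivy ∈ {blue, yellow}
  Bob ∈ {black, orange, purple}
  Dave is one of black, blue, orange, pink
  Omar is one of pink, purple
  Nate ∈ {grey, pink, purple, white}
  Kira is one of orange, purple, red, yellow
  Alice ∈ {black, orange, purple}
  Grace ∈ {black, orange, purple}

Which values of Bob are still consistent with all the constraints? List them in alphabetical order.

black, orange, purple

Bob, Alice, Grace share exactly the 3 values {black, orange, purple}; by pigeonhole those values go to them, so strike black, orange, purple from Nate, Omar, Kira, Dave.
Omar's domain is down to {pink}, so Omar = pink. Eliminate pink elsewhere: Nate, Dave.
Dave must be blue (only option left). Eliminate blue elsewhere: Ivy.
Ivy's domain is down to {yellow}, so Ivy = yellow. Strike yellow from Kira.
Kira must be red (only option left).
No further eliminations apply; Bob can still be any of black, orange, purple.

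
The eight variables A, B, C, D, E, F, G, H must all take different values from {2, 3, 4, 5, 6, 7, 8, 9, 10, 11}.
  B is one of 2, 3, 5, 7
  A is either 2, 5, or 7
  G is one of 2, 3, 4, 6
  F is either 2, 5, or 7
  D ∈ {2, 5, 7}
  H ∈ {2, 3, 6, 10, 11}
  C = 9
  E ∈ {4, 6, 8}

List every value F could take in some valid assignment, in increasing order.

C's domain is down to {9}, so C = 9.
A, D, F share exactly the 3 values {2, 5, 7}; by pigeonhole those values go to them, so strike 2, 5, 7 from B, G, H.
That leaves B = 3. Remove 3 from G, H.
No further eliminations apply; F can still be any of 2, 5, 7.

2, 5, 7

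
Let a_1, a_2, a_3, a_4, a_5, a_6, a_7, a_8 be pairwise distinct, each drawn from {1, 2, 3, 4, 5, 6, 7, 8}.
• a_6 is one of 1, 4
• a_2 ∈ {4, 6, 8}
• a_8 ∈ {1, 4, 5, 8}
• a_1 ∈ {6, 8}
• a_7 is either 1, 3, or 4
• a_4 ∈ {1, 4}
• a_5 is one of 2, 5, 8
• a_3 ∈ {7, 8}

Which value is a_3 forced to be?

7

The 8 variables draw from only 8 values {1, 2, 3, 4, 5, 6, 7, 8}, so each is used; only a_5 can be 2, hence a_5 = 2.
Among the 7 still-open variables, 3 fits only a_7 (and all 7 values in {1, 3, 4, 5, 6, 7, 8} must be used), so a_7 = 3.
The 6 still-open variables together cover exactly {1, 4, 5, 6, 7, 8} — 6 values for 6 variables — and 5 appears only in a_8's list, so a_8 = 5.
Among the 5 still-open variables, 7 fits only a_3 (and all 5 values in {1, 4, 6, 7, 8} must be used), so a_3 = 7.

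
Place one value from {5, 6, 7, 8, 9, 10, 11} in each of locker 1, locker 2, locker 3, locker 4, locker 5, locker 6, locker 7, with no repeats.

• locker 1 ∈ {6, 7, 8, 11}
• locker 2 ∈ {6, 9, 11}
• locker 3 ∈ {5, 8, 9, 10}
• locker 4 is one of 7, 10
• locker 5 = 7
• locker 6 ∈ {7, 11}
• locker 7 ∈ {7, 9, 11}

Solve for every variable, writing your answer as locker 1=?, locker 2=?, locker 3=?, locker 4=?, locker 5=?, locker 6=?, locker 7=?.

locker 5 must be 7 (only option left). Strike 7 from locker 1, locker 4, locker 6, locker 7.
locker 6 must be 11 (only option left). Eliminate 11 elsewhere: locker 1, locker 2, locker 7.
locker 7's domain is down to {9}, so locker 7 = 9. Eliminate 9 elsewhere: locker 2, locker 3.
locker 2 has just one choice, so locker 2 = 6. So locker 1 can't be 6.
locker 4's domain is down to {10}, so locker 4 = 10. Remove 10 from locker 3.
locker 1 must be 8 (only option left). So locker 3 can't be 8.
locker 3's domain is down to {5}, so locker 3 = 5.

locker 1=8, locker 2=6, locker 3=5, locker 4=10, locker 5=7, locker 6=11, locker 7=9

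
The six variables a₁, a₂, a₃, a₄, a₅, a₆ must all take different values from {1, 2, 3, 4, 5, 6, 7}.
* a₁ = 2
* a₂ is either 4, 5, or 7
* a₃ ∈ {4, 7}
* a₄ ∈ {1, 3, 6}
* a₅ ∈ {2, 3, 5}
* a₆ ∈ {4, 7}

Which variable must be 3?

a₁'s domain is down to {2}, so a₁ = 2. Strike 2 from a₅.
a₃ and a₆ between them cover only {4, 7} — a naked pair. Remove those values from a₂.
a₂ must be 5 (only option left). Eliminate 5 elsewhere: a₅.
So 3 goes to a₅.

a₅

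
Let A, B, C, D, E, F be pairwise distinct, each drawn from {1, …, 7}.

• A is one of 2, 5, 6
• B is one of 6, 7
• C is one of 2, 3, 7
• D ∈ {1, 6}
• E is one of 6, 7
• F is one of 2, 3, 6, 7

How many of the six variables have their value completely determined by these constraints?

Among the 6 variables, 1 fits only D (and all 6 values in {1, 2, 3, 5, 6, 7} must be used), so D = 1.
The 5 still-open variables draw from only 5 values {2, 3, 5, 6, 7}, so each is used; only A can be 5, hence A = 5.
B and E between them cover only {6, 7} — a naked pair. Remove those values from C, F.
Determined: A=5, D=1. The other variables each still have more than one consistent value. That makes 2.

2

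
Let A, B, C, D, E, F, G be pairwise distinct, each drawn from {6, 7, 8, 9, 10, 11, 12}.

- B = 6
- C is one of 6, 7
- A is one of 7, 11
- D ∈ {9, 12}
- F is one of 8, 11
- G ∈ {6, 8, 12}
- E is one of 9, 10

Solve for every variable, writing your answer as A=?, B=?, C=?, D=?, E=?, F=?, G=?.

A=11, B=6, C=7, D=9, E=10, F=8, G=12

B has just one choice, so B = 6. Eliminate 6 elsewhere: C, G.
C's domain is down to {7}, so C = 7. Eliminate 7 elsewhere: A.
That leaves A = 11. Eliminate 11 elsewhere: F.
F's domain is down to {8}, so F = 8. Eliminate 8 elsewhere: G.
That leaves G = 12. Eliminate 12 elsewhere: D.
That leaves D = 9. Eliminate 9 elsewhere: E.
That leaves E = 10.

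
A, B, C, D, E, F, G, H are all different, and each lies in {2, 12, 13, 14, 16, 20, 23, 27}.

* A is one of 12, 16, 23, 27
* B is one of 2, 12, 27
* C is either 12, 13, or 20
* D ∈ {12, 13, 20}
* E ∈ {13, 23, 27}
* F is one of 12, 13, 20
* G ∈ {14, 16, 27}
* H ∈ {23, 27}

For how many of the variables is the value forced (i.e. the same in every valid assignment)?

3

The 8 variables draw from only 8 values {2, 12, 13, 14, 16, 20, 23, 27}, so each is used; only B can be 2, hence B = 2.
The 7 still-open variables together cover exactly {12, 13, 14, 16, 20, 23, 27} — 7 values for 7 variables — and 14 appears only in G's list, so G = 14.
Among the 6 still-open variables, 16 fits only A (and all 6 values in {12, 13, 16, 20, 23, 27} must be used), so A = 16.
C, D, F share exactly the 3 values {12, 13, 20}; by pigeonhole those values go to them, so strike 12, 13, 20 from E.
Determined: A=16, B=2, G=14. The other variables each still have more than one consistent value. That makes 3.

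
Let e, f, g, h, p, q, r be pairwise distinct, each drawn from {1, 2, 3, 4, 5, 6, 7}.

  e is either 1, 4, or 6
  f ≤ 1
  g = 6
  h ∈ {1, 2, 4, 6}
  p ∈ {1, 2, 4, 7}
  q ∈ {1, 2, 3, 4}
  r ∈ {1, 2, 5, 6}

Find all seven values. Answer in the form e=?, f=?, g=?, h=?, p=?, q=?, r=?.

f must be 1 (only option left). Remove 1 from e, h, p, q, r.
g must be 6 (only option left). Strike 6 from e, h, r.
e has just one choice, so e = 4. Eliminate 4 elsewhere: h, p, q.
h has just one choice, so h = 2. Eliminate 2 elsewhere: p, q, r.
p has just one choice, so p = 7.
That leaves q = 3.
r has just one choice, so r = 5.

e=4, f=1, g=6, h=2, p=7, q=3, r=5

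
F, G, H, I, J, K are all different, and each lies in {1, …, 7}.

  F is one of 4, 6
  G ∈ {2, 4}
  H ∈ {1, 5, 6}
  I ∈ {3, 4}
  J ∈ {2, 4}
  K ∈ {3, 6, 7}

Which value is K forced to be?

G and J share exactly the 2 values {2, 4}; by pigeonhole those values go to them, so strike 2, 4 from F, I.
F has just one choice, so F = 6. Eliminate 6 elsewhere: H, K.
I must be 3 (only option left). So K can't be 3.
So K = 7.

7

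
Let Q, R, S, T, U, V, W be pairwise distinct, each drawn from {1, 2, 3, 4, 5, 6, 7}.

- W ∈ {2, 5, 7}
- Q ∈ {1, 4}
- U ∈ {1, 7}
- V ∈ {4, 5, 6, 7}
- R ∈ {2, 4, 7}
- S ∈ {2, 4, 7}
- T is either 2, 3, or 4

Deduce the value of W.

The 7 variables together cover exactly {1, 2, 3, 4, 5, 6, 7} — 7 values for 7 variables — and 3 appears only in T's list, so T = 3.
The 6 still-open variables draw from only 6 values {1, 2, 4, 5, 6, 7}, so each is used; only V can be 6, hence V = 6.
The 5 still-open variables together cover exactly {1, 2, 4, 5, 7} — 5 values for 5 variables — and 5 appears only in W's list, so W = 5.

5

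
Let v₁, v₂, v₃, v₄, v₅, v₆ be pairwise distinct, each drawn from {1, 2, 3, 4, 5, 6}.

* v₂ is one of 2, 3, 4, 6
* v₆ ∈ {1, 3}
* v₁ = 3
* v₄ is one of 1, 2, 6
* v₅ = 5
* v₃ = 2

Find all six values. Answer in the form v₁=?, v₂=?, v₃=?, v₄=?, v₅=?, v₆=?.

v₁'s domain is down to {3}, so v₁ = 3. Strike 3 from v₂, v₆.
That leaves v₃ = 2. So v₂, v₄ can't be 2.
v₅'s domain is down to {5}, so v₅ = 5.
v₆ has just one choice, so v₆ = 1. Strike 1 from v₄.
That leaves v₄ = 6. Remove 6 from v₂.
v₂ has just one choice, so v₂ = 4.

v₁=3, v₂=4, v₃=2, v₄=6, v₅=5, v₆=1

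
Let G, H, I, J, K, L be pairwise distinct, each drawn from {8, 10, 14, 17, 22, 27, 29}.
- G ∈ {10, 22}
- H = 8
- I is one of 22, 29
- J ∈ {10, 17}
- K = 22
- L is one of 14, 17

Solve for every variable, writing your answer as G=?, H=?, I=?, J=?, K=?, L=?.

H's domain is down to {8}, so H = 8.
K has just one choice, so K = 22. So G, I can't be 22.
That leaves G = 10. Strike 10 from J.
I's domain is down to {29}, so I = 29.
J has just one choice, so J = 17. Remove 17 from L.
L's domain is down to {14}, so L = 14.

G=10, H=8, I=29, J=17, K=22, L=14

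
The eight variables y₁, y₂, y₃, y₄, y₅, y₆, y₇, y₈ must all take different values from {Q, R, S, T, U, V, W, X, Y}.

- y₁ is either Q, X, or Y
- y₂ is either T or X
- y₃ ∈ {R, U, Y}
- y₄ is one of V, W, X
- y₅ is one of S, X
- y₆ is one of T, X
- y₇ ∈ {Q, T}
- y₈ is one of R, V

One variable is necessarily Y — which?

y₁

y₂ and y₆ share exactly the 2 values {T, X}; by pigeonhole those values go to them, so strike T, X from y₁, y₄, y₅, y₇.
y₅ has just one choice, so y₅ = S.
y₇ has just one choice, so y₇ = Q. So y₁ can't be Q.
So Y goes to y₁.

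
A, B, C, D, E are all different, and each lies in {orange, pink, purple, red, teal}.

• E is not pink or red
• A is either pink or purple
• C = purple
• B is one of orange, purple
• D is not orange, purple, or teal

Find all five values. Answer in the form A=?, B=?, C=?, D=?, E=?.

A=pink, B=orange, C=purple, D=red, E=teal

C has just one choice, so C = purple. Remove purple from A, B, E.
A must be pink (only option left). Strike pink from D.
B must be orange (only option left). Eliminate orange elsewhere: E.
D must be red (only option left).
That leaves E = teal.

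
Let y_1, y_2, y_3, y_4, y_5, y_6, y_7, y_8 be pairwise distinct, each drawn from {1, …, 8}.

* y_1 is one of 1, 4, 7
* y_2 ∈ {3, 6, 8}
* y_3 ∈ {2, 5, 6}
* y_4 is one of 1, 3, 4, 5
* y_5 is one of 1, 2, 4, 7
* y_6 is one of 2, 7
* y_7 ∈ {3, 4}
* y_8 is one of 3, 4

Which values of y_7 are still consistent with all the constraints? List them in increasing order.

3, 4

The 8 variables together cover exactly {1, 2, 3, 4, 5, 6, 7, 8} — 8 values for 8 variables — and 8 appears only in y_2's list, so y_2 = 8.
Among the 7 still-open variables, 6 fits only y_3 (and all 7 values in {1, 2, 3, 4, 5, 6, 7} must be used), so y_3 = 6.
The 6 still-open variables together cover exactly {1, 2, 3, 4, 5, 7} — 6 values for 6 variables — and 5 appears only in y_4's list, so y_4 = 5.
y_7 and y_8 between them cover only {3, 4} — a naked pair. Remove those values from y_1, y_5.
No further eliminations apply; y_7 can still be any of 3, 4.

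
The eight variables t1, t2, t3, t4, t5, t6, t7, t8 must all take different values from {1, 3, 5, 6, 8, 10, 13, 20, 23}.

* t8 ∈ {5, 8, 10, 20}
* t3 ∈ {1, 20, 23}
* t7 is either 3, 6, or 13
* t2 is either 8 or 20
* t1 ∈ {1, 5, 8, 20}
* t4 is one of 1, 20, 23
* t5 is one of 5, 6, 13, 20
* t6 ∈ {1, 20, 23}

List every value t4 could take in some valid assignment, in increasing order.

1, 20, 23

t3, t4, t6 between them cover only {1, 20, 23} — a naked triple. Remove those values from t1, t2, t5, t8.
t2 has just one choice, so t2 = 8. Eliminate 8 elsewhere: t1, t8.
t1's domain is down to {5}, so t1 = 5. Remove 5 from t5, t8.
That leaves t8 = 10.
No further eliminations apply; t4 can still be any of 1, 20, 23.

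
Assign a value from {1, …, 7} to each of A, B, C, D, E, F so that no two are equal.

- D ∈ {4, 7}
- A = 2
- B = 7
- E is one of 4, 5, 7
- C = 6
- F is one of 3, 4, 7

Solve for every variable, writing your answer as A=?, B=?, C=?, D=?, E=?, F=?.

A=2, B=7, C=6, D=4, E=5, F=3

A's domain is down to {2}, so A = 2.
B must be 7 (only option left). Eliminate 7 elsewhere: D, E, F.
C has just one choice, so C = 6.
D's domain is down to {4}, so D = 4. Remove 4 from E, F.
E has just one choice, so E = 5.
F has just one choice, so F = 3.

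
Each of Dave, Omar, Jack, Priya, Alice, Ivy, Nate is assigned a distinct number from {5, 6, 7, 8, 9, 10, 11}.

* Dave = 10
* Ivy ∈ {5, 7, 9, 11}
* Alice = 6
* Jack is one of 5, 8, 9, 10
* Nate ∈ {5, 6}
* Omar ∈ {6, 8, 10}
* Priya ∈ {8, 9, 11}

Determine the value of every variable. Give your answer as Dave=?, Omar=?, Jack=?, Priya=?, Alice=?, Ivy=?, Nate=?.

Dave=10, Omar=8, Jack=9, Priya=11, Alice=6, Ivy=7, Nate=5

Dave has just one choice, so Dave = 10. Remove 10 from Omar, Jack.
Alice has just one choice, so Alice = 6. So Omar, Nate can't be 6.
Nate's domain is down to {5}, so Nate = 5. Eliminate 5 elsewhere: Jack, Ivy.
Omar must be 8 (only option left). Strike 8 from Jack, Priya.
Jack has just one choice, so Jack = 9. Eliminate 9 elsewhere: Priya, Ivy.
That leaves Priya = 11. So Ivy can't be 11.
That leaves Ivy = 7.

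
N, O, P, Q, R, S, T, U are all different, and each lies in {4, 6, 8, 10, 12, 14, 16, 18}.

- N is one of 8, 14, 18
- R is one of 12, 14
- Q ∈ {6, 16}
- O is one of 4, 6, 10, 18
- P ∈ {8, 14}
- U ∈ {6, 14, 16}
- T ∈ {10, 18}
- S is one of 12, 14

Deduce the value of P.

Among the 8 variables, 4 fits only O (and all 8 values in {4, 6, 8, 10, 12, 14, 16, 18} must be used), so O = 4.
Among the 7 still-open variables, 10 fits only T (and all 7 values in {6, 8, 10, 12, 14, 16, 18} must be used), so T = 10.
The 6 still-open variables together cover exactly {6, 8, 12, 14, 16, 18} — 6 values for 6 variables — and 18 appears only in N's list, so N = 18.
The 5 still-open variables together cover exactly {6, 8, 12, 14, 16} — 5 values for 5 variables — and 8 appears only in P's list, so P = 8.

8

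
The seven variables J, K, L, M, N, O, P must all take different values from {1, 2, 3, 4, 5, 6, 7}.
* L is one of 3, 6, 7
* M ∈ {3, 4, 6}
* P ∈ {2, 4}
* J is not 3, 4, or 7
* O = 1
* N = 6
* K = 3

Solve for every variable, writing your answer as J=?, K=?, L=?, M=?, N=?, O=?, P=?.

J=5, K=3, L=7, M=4, N=6, O=1, P=2

K has just one choice, so K = 3. Eliminate 3 elsewhere: L, M.
N's domain is down to {6}, so N = 6. Remove 6 from J, L, M.
O's domain is down to {1}, so O = 1. Strike 1 from J.
That leaves L = 7.
M's domain is down to {4}, so M = 4. Strike 4 from P.
P must be 2 (only option left). Strike 2 from J.
J has just one choice, so J = 5.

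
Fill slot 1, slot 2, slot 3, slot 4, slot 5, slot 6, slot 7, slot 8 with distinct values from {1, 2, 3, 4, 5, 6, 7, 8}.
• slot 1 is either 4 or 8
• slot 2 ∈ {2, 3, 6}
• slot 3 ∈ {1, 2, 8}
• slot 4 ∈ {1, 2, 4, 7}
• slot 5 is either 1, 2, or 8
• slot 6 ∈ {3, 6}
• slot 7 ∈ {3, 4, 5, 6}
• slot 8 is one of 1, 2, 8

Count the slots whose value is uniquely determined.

3

The 8 variables draw from only 8 values {1, 2, 3, 4, 5, 6, 7, 8}, so each is used; only slot 7 can be 5, hence slot 7 = 5.
The 7 still-open variables together cover exactly {1, 2, 3, 4, 6, 7, 8} — 7 values for 7 variables — and 7 appears only in slot 4's list, so slot 4 = 7.
Among the 6 still-open variables, 4 fits only slot 1 (and all 6 values in {1, 2, 3, 4, 6, 8} must be used), so slot 1 = 4.
The 3 variables slot 3, slot 5, slot 8 are confined to {1, 2, 8}, which locks those values in; drop them from slot 2.
Determined: slot 1=4, slot 4=7, slot 7=5. The other slots each still have more than one consistent value. That makes 3.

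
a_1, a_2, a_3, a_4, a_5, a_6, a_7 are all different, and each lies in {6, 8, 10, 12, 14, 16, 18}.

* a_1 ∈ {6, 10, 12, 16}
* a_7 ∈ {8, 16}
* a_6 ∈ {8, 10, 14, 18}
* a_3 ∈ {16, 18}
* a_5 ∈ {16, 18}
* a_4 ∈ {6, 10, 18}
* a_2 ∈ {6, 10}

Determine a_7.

8

The 7 variables draw from only 7 values {6, 8, 10, 12, 14, 16, 18}, so each is used; only a_1 can be 12, hence a_1 = 12.
Among the 6 still-open variables, 14 fits only a_6 (and all 6 values in {6, 8, 10, 14, 16, 18} must be used), so a_6 = 14.
Among the 5 still-open variables, 8 fits only a_7 (and all 5 values in {6, 8, 10, 16, 18} must be used), so a_7 = 8.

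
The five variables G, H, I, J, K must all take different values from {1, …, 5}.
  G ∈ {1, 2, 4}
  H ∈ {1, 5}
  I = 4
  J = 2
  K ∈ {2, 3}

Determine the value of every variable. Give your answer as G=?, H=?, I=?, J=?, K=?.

I has just one choice, so I = 4. Remove 4 from G.
That leaves J = 2. Eliminate 2 elsewhere: G, K.
That leaves K = 3.
That leaves G = 1. Strike 1 from H.
H's domain is down to {5}, so H = 5.

G=1, H=5, I=4, J=2, K=3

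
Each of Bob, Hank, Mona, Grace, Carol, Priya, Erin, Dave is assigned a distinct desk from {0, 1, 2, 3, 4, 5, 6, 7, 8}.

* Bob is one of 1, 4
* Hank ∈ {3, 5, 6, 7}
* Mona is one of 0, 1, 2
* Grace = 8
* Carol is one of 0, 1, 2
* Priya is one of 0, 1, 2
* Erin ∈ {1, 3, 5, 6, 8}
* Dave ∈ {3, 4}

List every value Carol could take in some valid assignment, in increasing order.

0, 1, 2

Grace must be 8 (only option left). Strike 8 from Erin.
Mona, Carol, Priya share exactly the 3 values {0, 1, 2}; by pigeonhole those values go to them, so strike 0, 1, 2 from Bob, Erin.
Bob's domain is down to {4}, so Bob = 4. Strike 4 from Dave.
That leaves Dave = 3. So Hank, Erin can't be 3.
No further eliminations apply; Carol can still be any of 0, 1, 2.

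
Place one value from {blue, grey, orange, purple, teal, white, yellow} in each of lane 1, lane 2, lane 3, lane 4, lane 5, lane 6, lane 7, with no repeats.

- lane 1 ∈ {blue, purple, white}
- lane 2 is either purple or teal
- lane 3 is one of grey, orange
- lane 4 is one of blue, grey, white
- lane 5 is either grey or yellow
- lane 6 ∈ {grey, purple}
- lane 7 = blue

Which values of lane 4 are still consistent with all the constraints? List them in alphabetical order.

grey, white

lane 7 has just one choice, so lane 7 = blue. Strike blue from lane 1, lane 4.
The 6 still-open variables draw from only 6 values {grey, orange, purple, teal, white, yellow}, so each is used; only lane 3 can be orange, hence lane 3 = orange.
The 5 still-open variables draw from only 5 values {grey, purple, teal, white, yellow}, so each is used; only lane 2 can be teal, hence lane 2 = teal.
The 4 still-open variables together cover exactly {grey, purple, white, yellow} — 4 values for 4 variables — and yellow appears only in lane 5's list, so lane 5 = yellow.
No further eliminations apply; lane 4 can still be any of grey, white.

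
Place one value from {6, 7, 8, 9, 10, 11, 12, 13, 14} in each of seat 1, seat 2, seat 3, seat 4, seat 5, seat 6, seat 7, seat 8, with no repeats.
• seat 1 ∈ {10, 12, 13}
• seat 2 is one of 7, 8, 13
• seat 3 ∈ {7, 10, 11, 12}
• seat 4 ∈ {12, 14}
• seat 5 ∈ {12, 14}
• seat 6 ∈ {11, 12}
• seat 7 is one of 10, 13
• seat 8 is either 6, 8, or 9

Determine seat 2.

8

seat 4 and seat 5 share exactly the 2 values {12, 14}; by pigeonhole those values go to them, so strike 12, 14 from seat 1, seat 3, seat 6.
That leaves seat 6 = 11. So seat 3 can't be 11.
The 2 variables seat 1 and seat 7 are confined to {10, 13}, which locks those values in; drop them from seat 2, seat 3.
seat 3 has just one choice, so seat 3 = 7. Eliminate 7 elsewhere: seat 2.
So seat 2 = 8.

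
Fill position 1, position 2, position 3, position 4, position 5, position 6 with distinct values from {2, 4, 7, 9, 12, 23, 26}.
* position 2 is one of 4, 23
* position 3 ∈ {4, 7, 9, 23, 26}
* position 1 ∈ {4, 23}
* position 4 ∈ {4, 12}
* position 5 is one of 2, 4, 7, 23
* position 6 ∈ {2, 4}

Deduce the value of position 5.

position 1 and position 2 share exactly the 2 values {4, 23}; by pigeonhole those values go to them, so strike 4, 23 from position 3, position 4, position 5, position 6.
That leaves position 4 = 12.
position 6's domain is down to {2}, so position 6 = 2. So position 5 can't be 2.
So position 5 = 7.

7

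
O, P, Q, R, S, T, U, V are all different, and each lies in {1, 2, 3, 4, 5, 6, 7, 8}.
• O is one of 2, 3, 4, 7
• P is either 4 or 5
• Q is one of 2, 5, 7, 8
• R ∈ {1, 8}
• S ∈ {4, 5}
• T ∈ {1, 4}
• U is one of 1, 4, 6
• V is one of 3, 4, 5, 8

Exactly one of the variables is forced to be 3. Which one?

Among the 8 variables, 6 fits only U (and all 8 values in {1, 2, 3, 4, 5, 6, 7, 8} must be used), so U = 6.
The 2 variables P and S are confined to {4, 5}, which locks those values in; drop them from O, Q, T, V.
T has just one choice, so T = 1. Remove 1 from R.
That leaves R = 8. Strike 8 from Q, V.
So 3 goes to V.

V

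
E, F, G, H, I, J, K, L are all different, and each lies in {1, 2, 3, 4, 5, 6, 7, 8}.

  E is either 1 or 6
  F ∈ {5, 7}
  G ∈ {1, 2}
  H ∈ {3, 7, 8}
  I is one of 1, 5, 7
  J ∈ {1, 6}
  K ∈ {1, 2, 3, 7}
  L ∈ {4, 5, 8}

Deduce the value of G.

Among the 8 variables, 4 fits only L (and all 8 values in {1, 2, 3, 4, 5, 6, 7, 8} must be used), so L = 4.
The 7 still-open variables together cover exactly {1, 2, 3, 5, 6, 7, 8} — 7 values for 7 variables — and 8 appears only in H's list, so H = 8.
Among the 6 still-open variables, 3 fits only K (and all 6 values in {1, 2, 3, 5, 6, 7} must be used), so K = 3.
Among the 5 still-open variables, 2 fits only G (and all 5 values in {1, 2, 5, 6, 7} must be used), so G = 2.

2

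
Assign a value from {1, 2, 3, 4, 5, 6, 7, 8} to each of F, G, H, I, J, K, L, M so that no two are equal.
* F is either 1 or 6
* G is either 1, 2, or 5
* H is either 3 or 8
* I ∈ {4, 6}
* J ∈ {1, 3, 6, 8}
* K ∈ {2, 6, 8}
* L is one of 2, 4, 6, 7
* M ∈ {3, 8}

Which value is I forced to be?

Among the 8 variables, 5 fits only G (and all 8 values in {1, 2, 3, 4, 5, 6, 7, 8} must be used), so G = 5.
The 7 still-open variables together cover exactly {1, 2, 3, 4, 6, 7, 8} — 7 values for 7 variables — and 7 appears only in L's list, so L = 7.
Among the 6 still-open variables, 2 fits only K (and all 6 values in {1, 2, 3, 4, 6, 8} must be used), so K = 2.
Among the 5 still-open variables, 4 fits only I (and all 5 values in {1, 3, 4, 6, 8} must be used), so I = 4.

4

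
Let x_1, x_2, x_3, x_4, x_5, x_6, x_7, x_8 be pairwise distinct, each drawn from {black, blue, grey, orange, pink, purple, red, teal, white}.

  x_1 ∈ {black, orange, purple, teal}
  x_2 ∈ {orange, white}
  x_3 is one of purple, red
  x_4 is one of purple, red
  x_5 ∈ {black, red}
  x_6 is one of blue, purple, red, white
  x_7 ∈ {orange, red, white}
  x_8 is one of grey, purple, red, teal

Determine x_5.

black

Among the 8 variables, blue fits only x_6 (and all 8 values in {black, blue, grey, orange, purple, red, teal, white} must be used), so x_6 = blue.
Among the 7 still-open variables, grey fits only x_8 (and all 7 values in {black, grey, orange, purple, red, teal, white} must be used), so x_8 = grey.
The 6 still-open variables together cover exactly {black, orange, purple, red, teal, white} — 6 values for 6 variables — and teal appears only in x_1's list, so x_1 = teal.
The 5 still-open variables draw from only 5 values {black, orange, purple, red, white}, so each is used; only x_5 can be black, hence x_5 = black.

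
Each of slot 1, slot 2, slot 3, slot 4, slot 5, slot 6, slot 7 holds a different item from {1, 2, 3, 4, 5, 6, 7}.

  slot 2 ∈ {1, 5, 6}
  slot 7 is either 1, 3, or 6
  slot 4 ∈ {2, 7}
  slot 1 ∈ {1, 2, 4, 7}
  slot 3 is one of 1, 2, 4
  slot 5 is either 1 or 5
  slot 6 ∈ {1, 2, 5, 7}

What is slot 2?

Among the 7 variables, 3 fits only slot 7 (and all 7 values in {1, 2, 3, 4, 5, 6, 7} must be used), so slot 7 = 3.
The 6 still-open variables together cover exactly {1, 2, 4, 5, 6, 7} — 6 values for 6 variables — and 6 appears only in slot 2's list, so slot 2 = 6.

6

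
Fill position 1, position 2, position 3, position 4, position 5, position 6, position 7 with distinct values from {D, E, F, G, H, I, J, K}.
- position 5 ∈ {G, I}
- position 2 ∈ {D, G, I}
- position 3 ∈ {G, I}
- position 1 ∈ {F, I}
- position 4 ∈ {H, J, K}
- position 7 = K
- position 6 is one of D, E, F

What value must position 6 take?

E

position 7 must be K (only option left). Strike K from position 4.
position 3 and position 5 share exactly the 2 values {G, I}; by pigeonhole those values go to them, so strike G, I from position 1, position 2.
position 1's domain is down to {F}, so position 1 = F. Strike F from position 6.
position 2 must be D (only option left). So position 6 can't be D.
So position 6 = E.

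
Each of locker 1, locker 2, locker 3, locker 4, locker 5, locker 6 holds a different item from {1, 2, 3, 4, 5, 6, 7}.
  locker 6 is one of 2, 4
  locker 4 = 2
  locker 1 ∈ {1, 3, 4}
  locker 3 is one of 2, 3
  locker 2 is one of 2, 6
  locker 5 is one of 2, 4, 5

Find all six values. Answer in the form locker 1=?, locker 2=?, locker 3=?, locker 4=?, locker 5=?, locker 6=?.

locker 1=1, locker 2=6, locker 3=3, locker 4=2, locker 5=5, locker 6=4

locker 4 has just one choice, so locker 4 = 2. Remove 2 from locker 2, locker 3, locker 5, locker 6.
That leaves locker 6 = 4. So locker 1, locker 5 can't be 4.
locker 2 must be 6 (only option left).
That leaves locker 3 = 3. Eliminate 3 elsewhere: locker 1.
locker 5 has just one choice, so locker 5 = 5.
locker 1 has just one choice, so locker 1 = 1.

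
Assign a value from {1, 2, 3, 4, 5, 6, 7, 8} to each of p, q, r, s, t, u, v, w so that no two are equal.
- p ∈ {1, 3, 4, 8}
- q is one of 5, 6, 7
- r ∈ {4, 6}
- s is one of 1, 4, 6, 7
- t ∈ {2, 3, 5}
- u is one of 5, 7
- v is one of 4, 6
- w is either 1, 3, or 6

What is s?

1

The 8 variables together cover exactly {1, 2, 3, 4, 5, 6, 7, 8} — 8 values for 8 variables — and 2 appears only in t's list, so t = 2.
The 7 still-open variables draw from only 7 values {1, 3, 4, 5, 6, 7, 8}, so each is used; only p can be 8, hence p = 8.
Among the 6 still-open variables, 3 fits only w (and all 6 values in {1, 3, 4, 5, 6, 7} must be used), so w = 3.
Among the 5 still-open variables, 1 fits only s (and all 5 values in {1, 4, 5, 6, 7} must be used), so s = 1.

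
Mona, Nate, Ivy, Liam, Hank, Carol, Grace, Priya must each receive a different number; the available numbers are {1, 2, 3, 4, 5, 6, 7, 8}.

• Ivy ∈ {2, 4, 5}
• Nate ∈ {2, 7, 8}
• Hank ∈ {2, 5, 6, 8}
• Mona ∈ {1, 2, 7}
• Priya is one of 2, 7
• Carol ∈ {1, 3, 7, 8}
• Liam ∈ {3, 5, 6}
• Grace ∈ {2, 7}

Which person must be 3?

Carol

Among the 8 variables, 4 fits only Ivy (and all 8 values in {1, 2, 3, 4, 5, 6, 7, 8} must be used), so Ivy = 4.
Grace and Priya between them cover only {2, 7} — a naked pair. Remove those values from Mona, Nate, Hank, Carol.
Mona has just one choice, so Mona = 1. So Carol can't be 1.
Nate must be 8 (only option left). Remove 8 from Hank, Carol.
So 3 goes to Carol.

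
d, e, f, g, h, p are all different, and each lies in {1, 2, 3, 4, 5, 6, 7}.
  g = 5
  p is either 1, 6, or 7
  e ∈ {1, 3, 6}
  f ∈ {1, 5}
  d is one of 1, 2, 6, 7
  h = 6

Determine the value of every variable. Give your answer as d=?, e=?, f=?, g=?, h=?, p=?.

g has just one choice, so g = 5. So f can't be 5.
h's domain is down to {6}, so h = 6. Eliminate 6 elsewhere: d, e, p.
f's domain is down to {1}, so f = 1. Eliminate 1 elsewhere: d, e, p.
p must be 7 (only option left). Eliminate 7 elsewhere: d.
d must be 2 (only option left).
e's domain is down to {3}, so e = 3.

d=2, e=3, f=1, g=5, h=6, p=7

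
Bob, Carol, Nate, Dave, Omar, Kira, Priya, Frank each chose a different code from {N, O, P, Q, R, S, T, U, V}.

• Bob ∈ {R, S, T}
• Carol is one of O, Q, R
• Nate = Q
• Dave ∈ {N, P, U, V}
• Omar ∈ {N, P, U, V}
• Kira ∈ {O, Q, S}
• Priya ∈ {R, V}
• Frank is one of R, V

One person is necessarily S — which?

Nate has just one choice, so Nate = Q. Strike Q from Carol, Kira.
The 2 variables Priya and Frank are confined to {R, V}, which locks those values in; drop them from Bob, Carol, Dave, Omar.
Carol's domain is down to {O}, so Carol = O. Remove O from Kira.
So S goes to Kira.

Kira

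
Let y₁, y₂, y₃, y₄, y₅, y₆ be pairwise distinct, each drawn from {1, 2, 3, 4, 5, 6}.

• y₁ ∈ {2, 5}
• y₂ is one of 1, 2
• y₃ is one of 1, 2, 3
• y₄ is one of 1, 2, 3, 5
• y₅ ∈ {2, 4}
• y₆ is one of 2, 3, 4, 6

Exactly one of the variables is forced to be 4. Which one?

y₅

Among the 6 variables, 6 fits only y₆ (and all 6 values in {1, 2, 3, 4, 5, 6} must be used), so y₆ = 6.
The 5 still-open variables together cover exactly {1, 2, 3, 4, 5} — 5 values for 5 variables — and 4 appears only in y₅'s list, so y₅ = 4.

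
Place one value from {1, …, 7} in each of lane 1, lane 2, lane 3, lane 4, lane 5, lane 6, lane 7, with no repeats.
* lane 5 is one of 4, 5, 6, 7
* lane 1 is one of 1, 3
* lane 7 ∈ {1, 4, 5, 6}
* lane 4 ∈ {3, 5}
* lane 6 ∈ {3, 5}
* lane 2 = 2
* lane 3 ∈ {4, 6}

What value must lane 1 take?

lane 2's domain is down to {2}, so lane 2 = 2.
Among the 6 still-open variables, 7 fits only lane 5 (and all 6 values in {1, 3, 4, 5, 6, 7} must be used), so lane 5 = 7.
The 2 variables lane 4 and lane 6 are confined to {3, 5}, which locks those values in; drop them from lane 1, lane 7.
So lane 1 = 1.

1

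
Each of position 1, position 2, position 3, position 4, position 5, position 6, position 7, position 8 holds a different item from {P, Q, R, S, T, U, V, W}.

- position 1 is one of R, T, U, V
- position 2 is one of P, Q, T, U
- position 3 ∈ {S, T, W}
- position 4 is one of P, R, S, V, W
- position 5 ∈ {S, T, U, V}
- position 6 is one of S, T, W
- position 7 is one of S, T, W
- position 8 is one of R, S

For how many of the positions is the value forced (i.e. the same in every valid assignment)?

3

Among the 8 variables, Q fits only position 2 (and all 8 values in {P, Q, R, S, T, U, V, W} must be used), so position 2 = Q.
Among the 7 still-open variables, P fits only position 4 (and all 7 values in {P, R, S, T, U, V, W} must be used), so position 4 = P.
position 3, position 6, position 7 share exactly the 3 values {S, T, W}; by pigeonhole those values go to them, so strike S, T, W from position 1, position 5, position 8.
That leaves position 8 = R. Remove R from position 1.
Determined: position 2=Q, position 4=P, position 8=R. The other positions each still have more than one consistent value. That makes 3.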